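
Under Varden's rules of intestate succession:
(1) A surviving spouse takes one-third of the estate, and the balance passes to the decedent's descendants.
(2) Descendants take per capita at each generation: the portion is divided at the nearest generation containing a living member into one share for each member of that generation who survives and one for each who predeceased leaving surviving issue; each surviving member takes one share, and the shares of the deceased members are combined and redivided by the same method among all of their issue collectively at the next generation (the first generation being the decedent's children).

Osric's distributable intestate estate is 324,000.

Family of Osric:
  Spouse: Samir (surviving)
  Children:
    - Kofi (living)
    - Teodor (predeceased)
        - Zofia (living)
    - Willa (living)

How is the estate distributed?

Samir takes one-third of 324,000 = 108,000. The remaining 216,000 passes to the descendants.
The descendants' portion (216,000) is divided at the children's generation into 3 shares of 72,000. Kofi and Willa each take 72,000. The remaining share for the deceased Teodor (72,000) is carried to the next generation.
That pool (72,000) passes entirely to Zofia, the sole taker at the grandchildren's generation.

Samir: 108,000; Kofi: 72,000; Zofia: 72,000; Willa: 72,000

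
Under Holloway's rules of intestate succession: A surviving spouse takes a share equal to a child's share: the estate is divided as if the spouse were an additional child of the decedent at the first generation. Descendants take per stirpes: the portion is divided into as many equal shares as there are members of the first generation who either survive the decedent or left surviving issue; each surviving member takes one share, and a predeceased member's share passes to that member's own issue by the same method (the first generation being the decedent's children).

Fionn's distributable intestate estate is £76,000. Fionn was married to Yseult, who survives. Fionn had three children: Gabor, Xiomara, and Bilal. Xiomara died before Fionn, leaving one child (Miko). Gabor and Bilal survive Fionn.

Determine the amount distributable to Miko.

The spouse counts as an additional share at the children's level, so there are 4 primary shares of £19,000. Yseult takes one such share (£19,000).
The children's combined portion (£57,000) is divided into 3 shares of £19,000: Gabor and Bilal each take £19,000; Xiomara's £19,000 share passes to Xiomara's issue.
Xiomara's share (£19,000) passes entirely to Miko.

Miko receives £19,000.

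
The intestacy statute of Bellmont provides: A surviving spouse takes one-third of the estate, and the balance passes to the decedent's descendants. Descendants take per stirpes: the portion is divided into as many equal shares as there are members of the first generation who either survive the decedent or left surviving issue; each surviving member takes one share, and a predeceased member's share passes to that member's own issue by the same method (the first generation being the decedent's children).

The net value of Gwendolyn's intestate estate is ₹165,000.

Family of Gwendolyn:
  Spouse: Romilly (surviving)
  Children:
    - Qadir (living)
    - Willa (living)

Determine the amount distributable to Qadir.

Qadir receives ₹55,000.

Romilly takes one-third of ₹165,000 = ₹55,000. The remaining ₹110,000 passes to the descendants.
The descendants' portion (₹110,000) is divided into 2 shares of ₹55,000: Qadir and Willa each take ₹55,000.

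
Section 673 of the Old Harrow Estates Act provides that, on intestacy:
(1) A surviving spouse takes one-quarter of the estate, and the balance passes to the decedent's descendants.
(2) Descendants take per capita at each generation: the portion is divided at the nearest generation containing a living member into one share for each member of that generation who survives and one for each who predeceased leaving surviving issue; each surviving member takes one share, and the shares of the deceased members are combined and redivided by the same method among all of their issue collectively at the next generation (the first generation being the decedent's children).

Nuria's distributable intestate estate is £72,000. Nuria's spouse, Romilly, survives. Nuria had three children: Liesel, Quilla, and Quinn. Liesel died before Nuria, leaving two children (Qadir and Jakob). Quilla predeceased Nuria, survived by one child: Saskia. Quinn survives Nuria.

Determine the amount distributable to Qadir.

Romilly takes one-quarter of £72,000 = £18,000. The remaining £54,000 passes to the descendants.
The descendants' portion (£54,000) is divided at the children's generation into 3 shares of £18,000. Quinn takes £18,000. The 2 shares of the deceased (Liesel and Quilla) are combined into a pool of £36,000.
That pool (£36,000) is divided at the grandchildren's generation equally among Qadir, Jakob, and Saskia: £12,000 each.

Qadir receives £12,000.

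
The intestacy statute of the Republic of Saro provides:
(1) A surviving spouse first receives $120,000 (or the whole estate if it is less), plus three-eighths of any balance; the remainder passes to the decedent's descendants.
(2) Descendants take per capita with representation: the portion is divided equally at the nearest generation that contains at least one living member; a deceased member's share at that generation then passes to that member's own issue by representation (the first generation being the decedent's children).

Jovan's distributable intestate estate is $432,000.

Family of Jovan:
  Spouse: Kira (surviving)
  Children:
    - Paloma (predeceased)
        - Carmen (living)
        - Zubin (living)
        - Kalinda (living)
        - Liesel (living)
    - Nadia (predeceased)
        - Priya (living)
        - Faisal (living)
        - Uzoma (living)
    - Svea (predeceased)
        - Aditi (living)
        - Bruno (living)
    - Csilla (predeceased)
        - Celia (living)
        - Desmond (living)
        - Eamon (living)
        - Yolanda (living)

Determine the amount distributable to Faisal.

Kira first takes $120,000, leaving a balance of $312,000. Kira then takes three-eighths of the balance ($117,000), for a total of $237,000. The remaining $195,000 passes to the descendants.
No child survives, so the initial division is made at the grandchildren's generation.
The descendants' portion ($195,000) is divided into 13 shares of $15,000: Carmen, Zubin, Kalinda, Liesel, Priya, Faisal, Uzoma, Aditi, Bruno, Celia, Desmond, Eamon, and Yolanda each take $15,000.

Faisal receives $15,000.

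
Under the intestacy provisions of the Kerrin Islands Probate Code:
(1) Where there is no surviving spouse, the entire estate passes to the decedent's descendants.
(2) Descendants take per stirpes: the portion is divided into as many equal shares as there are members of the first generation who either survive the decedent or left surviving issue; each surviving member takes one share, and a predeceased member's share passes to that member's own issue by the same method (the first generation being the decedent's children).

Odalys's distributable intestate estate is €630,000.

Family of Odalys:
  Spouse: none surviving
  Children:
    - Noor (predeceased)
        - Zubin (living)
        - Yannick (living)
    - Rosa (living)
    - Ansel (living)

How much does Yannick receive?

The entire €630,000 passes to the descendants.
That amount (€630,000) is divided into 3 shares of €210,000: Rosa and Ansel each take €210,000; Noor's €210,000 share passes to Noor's issue.
Noor's share (€210,000) is divided into 2 shares of €105,000: Zubin and Yannick each take €105,000.

Yannick receives €105,000.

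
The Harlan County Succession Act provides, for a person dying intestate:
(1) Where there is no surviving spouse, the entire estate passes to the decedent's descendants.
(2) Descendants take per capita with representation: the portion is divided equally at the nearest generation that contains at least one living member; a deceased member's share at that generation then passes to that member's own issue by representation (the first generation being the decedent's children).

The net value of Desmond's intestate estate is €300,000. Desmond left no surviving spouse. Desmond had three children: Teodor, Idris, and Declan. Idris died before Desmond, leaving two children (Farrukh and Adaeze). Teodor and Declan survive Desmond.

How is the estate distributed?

The entire €300,000 passes to the descendants.
That amount (€300,000) is divided into 3 shares of €100,000: Teodor and Declan each take €100,000; Idris's €100,000 share passes to Idris's issue.
Idris's share (€100,000) is divided into 2 shares of €50,000: Farrukh and Adaeze each take €50,000.

Teodor: €100,000; Farrukh: €50,000; Adaeze: €50,000; Declan: €100,000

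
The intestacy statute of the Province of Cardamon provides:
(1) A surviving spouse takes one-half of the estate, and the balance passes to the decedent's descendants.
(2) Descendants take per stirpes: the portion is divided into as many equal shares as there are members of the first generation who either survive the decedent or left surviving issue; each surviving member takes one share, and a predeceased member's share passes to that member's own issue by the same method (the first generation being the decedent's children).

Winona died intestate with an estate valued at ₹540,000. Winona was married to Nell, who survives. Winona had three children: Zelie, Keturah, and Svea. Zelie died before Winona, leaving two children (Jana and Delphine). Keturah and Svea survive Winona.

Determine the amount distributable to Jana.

Jana receives ₹45,000.

Nell takes one-half of ₹540,000 = ₹270,000. The remaining ₹270,000 passes to the descendants.
The descendants' portion (₹270,000) is divided into 3 shares of ₹90,000: Keturah and Svea each take ₹90,000; Zelie's ₹90,000 share passes to Zelie's issue.
Zelie's share (₹90,000) is divided into 2 shares of ₹45,000: Jana and Delphine each take ₹45,000.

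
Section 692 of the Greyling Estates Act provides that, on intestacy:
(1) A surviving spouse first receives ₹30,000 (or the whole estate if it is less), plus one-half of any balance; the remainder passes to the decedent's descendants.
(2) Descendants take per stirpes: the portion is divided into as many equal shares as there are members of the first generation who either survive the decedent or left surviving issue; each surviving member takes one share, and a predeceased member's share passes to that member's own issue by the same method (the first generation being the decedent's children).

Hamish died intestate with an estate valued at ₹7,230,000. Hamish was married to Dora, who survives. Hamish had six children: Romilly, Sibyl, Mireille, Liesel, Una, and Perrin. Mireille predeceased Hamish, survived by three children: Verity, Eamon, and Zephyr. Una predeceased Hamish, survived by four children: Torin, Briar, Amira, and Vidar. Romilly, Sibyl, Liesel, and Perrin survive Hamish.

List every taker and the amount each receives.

Dora: ₹3,630,000; Romilly: ₹600,000; Sibyl: ₹600,000; Verity: ₹200,000; Eamon: ₹200,000; Zephyr: ₹200,000; Liesel: ₹600,000; Torin: ₹150,000; Briar: ₹150,000; Amira: ₹150,000; Vidar: ₹150,000; Perrin: ₹600,000

Dora first takes ₹30,000, leaving a balance of ₹7,200,000. Dora then takes one-half of the balance (₹3,600,000), for a total of ₹3,630,000. The remaining ₹3,600,000 passes to the descendants.
The descendants' portion (₹3,600,000) is divided into 6 shares of ₹600,000: Romilly, Sibyl, Liesel, and Perrin each take ₹600,000; Mireille's ₹600,000 share passes to Mireille's issue; Una's ₹600,000 share passes to Una's issue.
Mireille's share (₹600,000) is divided into 3 shares of ₹200,000: Verity, Eamon, and Zephyr each take ₹200,000.
Una's share (₹600,000) is divided into 4 shares of ₹150,000: Torin, Briar, Amira, and Vidar each take ₹150,000.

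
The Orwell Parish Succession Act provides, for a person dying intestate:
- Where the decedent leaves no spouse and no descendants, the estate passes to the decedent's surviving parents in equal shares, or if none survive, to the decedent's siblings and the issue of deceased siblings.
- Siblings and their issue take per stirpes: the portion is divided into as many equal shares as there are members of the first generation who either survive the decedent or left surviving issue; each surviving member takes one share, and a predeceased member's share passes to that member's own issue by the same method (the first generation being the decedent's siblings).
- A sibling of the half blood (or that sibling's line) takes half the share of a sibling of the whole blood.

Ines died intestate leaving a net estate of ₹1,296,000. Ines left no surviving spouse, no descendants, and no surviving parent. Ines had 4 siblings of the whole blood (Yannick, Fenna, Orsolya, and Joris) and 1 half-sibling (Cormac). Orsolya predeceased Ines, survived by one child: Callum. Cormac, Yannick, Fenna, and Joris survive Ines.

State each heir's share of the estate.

The entire ₹1,296,000 passes to the siblings and their issue.
Counting each half-blood sibling's line as half a unit, there are 9/2 units in ₹1,296,000, so one unit is ₹288,000. Whole-blood lines (Yannick, Fenna, Orsolya, and Joris) take ₹288,000 each; half-blood lines (Cormac) take ₹144,000 each.
Orsolya's share (₹288,000) passes entirely to Callum.

Cormac: ₹144,000; Yannick: ₹288,000; Fenna: ₹288,000; Callum: ₹288,000; Joris: ₹288,000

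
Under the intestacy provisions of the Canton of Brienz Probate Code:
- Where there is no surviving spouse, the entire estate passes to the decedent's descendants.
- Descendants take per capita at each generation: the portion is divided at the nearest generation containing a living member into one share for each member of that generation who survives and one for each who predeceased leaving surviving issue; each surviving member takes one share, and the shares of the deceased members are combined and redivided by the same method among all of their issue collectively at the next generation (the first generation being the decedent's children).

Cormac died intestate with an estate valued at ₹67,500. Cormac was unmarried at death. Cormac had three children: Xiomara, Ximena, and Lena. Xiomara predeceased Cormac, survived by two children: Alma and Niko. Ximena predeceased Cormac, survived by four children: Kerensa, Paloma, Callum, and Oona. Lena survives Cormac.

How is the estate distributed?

Alma: ₹7,500; Niko: ₹7,500; Kerensa: ₹7,500; Paloma: ₹7,500; Callum: ₹7,500; Oona: ₹7,500; Lena: ₹22,500

The entire ₹67,500 passes to the descendants.
That amount (₹67,500) is divided at the children's generation into 3 shares of ₹22,500. Lena takes ₹22,500. The 2 shares of the deceased (Xiomara and Ximena) are combined into a pool of ₹45,000.
That pool (₹45,000) is divided at the grandchildren's generation equally among Alma, Niko, Kerensa, Paloma, Callum, and Oona: ₹7,500 each.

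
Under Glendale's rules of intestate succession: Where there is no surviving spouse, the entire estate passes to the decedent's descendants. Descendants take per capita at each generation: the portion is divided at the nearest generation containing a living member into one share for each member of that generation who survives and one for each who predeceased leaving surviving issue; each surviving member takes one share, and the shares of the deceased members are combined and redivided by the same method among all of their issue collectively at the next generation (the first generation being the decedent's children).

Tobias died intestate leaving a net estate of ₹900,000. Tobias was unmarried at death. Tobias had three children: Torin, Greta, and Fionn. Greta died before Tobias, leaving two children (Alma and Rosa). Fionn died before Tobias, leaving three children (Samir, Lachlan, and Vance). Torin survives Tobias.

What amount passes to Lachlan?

Lachlan receives ₹120,000.

The entire ₹900,000 passes to the descendants.
That amount (₹900,000) is divided at the children's generation into 3 shares of ₹300,000. Torin takes ₹300,000. The 2 shares of the deceased (Greta and Fionn) are combined into a pool of ₹600,000.
That pool (₹600,000) is divided at the grandchildren's generation equally among Alma, Rosa, Samir, Lachlan, and Vance: ₹120,000 each.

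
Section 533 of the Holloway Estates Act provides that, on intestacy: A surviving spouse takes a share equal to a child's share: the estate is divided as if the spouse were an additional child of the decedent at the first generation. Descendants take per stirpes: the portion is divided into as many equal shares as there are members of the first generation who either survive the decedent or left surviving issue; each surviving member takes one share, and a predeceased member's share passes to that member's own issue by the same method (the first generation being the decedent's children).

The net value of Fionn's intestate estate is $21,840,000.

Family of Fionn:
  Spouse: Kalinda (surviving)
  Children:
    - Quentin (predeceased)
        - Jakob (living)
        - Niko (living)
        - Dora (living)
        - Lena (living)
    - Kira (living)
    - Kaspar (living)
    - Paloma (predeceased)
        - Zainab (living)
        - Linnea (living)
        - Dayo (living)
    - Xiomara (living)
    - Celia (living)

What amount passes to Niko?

Niko receives $780,000.

The spouse counts as an additional share at the children's level, so there are 7 primary shares of $3,120,000. Kalinda takes one such share ($3,120,000).
The children's combined portion ($18,720,000) is divided into 6 shares of $3,120,000: Kira, Kaspar, Xiomara, and Celia each take $3,120,000; Quentin's $3,120,000 share passes to Quentin's issue; Paloma's $3,120,000 share passes to Paloma's issue.
Quentin's share ($3,120,000) is divided into 4 shares of $780,000: Jakob, Niko, Dora, and Lena each take $780,000.
Paloma's share ($3,120,000) is divided into 3 shares of $1,040,000: Zainab, Linnea, and Dayo each take $1,040,000.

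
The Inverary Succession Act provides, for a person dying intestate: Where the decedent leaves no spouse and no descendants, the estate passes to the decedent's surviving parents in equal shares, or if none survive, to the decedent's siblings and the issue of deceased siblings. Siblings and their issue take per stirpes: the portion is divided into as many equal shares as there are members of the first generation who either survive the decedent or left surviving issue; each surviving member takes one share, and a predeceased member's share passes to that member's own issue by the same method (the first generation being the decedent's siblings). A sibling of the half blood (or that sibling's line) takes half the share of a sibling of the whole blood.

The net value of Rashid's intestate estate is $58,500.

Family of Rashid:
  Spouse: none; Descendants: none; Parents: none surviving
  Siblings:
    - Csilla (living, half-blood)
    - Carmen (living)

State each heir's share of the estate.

Csilla: $19,500; Carmen: $39,000

The entire $58,500 passes to the siblings and their issue.
Counting each half-blood sibling's line as half a unit, there are 3/2 units in $58,500, so one unit is $39,000. Whole-blood lines (Carmen) take $39,000 each; half-blood lines (Csilla) take $19,500 each.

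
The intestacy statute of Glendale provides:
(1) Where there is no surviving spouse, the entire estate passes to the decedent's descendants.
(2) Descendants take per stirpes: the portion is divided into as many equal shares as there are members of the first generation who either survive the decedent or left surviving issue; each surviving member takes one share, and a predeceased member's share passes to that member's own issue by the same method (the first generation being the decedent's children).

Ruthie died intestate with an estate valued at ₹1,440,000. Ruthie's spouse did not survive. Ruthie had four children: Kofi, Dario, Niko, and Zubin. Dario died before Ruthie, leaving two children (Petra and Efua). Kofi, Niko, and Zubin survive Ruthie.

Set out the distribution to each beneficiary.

The entire ₹1,440,000 passes to the descendants.
That amount (₹1,440,000) is divided into 4 shares of ₹360,000: Kofi, Niko, and Zubin each take ₹360,000; Dario's ₹360,000 share passes to Dario's issue.
Dario's share (₹360,000) is divided into 2 shares of ₹180,000: Petra and Efua each take ₹180,000.

Kofi: ₹360,000; Petra: ₹180,000; Efua: ₹180,000; Niko: ₹360,000; Zubin: ₹360,000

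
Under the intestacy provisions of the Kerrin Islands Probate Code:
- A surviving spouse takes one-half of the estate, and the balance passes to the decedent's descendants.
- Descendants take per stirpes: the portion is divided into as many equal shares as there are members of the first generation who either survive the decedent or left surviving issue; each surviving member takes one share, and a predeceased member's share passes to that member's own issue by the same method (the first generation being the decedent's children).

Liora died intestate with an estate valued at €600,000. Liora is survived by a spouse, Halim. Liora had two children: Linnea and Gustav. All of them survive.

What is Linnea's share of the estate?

Linnea receives €150,000.

Halim takes one-half of €600,000 = €300,000. The remaining €300,000 passes to the descendants.
The descendants' portion (€300,000) is divided into 2 shares of €150,000: Linnea and Gustav each take €150,000.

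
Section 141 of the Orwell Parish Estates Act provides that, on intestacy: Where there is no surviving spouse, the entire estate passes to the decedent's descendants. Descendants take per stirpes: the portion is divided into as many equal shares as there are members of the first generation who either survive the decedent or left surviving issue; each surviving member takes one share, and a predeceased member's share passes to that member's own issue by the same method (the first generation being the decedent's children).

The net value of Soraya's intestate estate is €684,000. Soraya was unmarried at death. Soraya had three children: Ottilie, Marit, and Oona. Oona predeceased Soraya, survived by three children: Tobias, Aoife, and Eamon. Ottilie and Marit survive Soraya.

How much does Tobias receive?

Tobias receives €76,000.

The entire €684,000 passes to the descendants.
That amount (€684,000) is divided into 3 shares of €228,000: Ottilie and Marit each take €228,000; Oona's €228,000 share passes to Oona's issue.
Oona's share (€228,000) is divided into 3 shares of €76,000: Tobias, Aoife, and Eamon each take €76,000.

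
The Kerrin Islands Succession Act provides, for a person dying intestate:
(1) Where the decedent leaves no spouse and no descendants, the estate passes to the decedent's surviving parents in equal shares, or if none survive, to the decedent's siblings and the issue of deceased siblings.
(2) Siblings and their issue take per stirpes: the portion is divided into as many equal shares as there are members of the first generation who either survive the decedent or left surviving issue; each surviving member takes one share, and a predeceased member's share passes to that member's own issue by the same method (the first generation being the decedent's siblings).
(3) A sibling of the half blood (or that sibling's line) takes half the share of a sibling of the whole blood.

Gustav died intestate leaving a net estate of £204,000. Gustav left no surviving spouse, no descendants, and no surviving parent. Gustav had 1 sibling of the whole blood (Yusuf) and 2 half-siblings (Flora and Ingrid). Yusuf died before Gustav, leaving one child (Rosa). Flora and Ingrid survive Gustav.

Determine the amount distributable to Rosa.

Rosa receives £102,000.

The entire £204,000 passes to the siblings and their issue.
Counting each half-blood sibling's line as half a unit, there are 2 units in £204,000, so one unit is £102,000. Whole-blood lines (Yusuf) take £102,000 each; half-blood lines (Flora and Ingrid) take £51,000 each.
Yusuf's share (£102,000) passes entirely to Rosa.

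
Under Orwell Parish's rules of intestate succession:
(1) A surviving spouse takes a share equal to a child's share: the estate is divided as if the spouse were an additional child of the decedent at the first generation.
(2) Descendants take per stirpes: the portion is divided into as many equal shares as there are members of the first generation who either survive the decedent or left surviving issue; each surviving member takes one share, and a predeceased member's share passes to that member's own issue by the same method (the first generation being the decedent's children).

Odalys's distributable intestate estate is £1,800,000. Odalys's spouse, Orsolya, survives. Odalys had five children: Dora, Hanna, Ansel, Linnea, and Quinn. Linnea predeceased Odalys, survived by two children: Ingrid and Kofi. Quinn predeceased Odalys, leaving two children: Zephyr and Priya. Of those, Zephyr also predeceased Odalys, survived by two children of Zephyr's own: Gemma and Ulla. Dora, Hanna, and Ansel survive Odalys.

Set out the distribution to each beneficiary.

Orsolya: £300,000; Dora: £300,000; Hanna: £300,000; Ansel: £300,000; Ingrid: £150,000; Kofi: £150,000; Gemma: £75,000; Ulla: £75,000; Priya: £150,000

The spouse counts as an additional share at the children's level, so there are 6 primary shares of £300,000. Orsolya takes one such share (£300,000).
The children's combined portion (£1,500,000) is divided into 5 shares of £300,000: Dora, Hanna, and Ansel each take £300,000; Linnea's £300,000 share passes to Linnea's issue; Quinn's £300,000 share passes to Quinn's issue.
Linnea's share (£300,000) is divided into 2 shares of £150,000: Ingrid and Kofi each take £150,000.
Quinn's share (£300,000) is divided into 2 shares of £150,000: Priya takes £150,000; Zephyr's £150,000 share passes to Zephyr's issue.
Zephyr's share (£150,000) is divided into 2 shares of £75,000: Gemma and Ulla each take £75,000.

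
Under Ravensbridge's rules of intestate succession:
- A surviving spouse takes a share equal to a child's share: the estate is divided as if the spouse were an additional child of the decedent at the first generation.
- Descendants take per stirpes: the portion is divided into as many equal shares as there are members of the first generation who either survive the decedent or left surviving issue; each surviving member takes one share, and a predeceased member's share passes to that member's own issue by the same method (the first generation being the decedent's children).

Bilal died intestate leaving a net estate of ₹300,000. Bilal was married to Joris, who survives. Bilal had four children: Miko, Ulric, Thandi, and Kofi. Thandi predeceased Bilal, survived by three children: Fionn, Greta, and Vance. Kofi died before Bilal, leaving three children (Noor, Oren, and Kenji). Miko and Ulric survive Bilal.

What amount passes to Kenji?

The spouse counts as an additional share at the children's level, so there are 5 primary shares of ₹60,000. Joris takes one such share (₹60,000).
The children's combined portion (₹240,000) is divided into 4 shares of ₹60,000: Miko and Ulric each take ₹60,000; Thandi's ₹60,000 share passes to Thandi's issue; Kofi's ₹60,000 share passes to Kofi's issue.
Thandi's share (₹60,000) is divided into 3 shares of ₹20,000: Fionn, Greta, and Vance each take ₹20,000.
Kofi's share (₹60,000) is divided into 3 shares of ₹20,000: Noor, Oren, and Kenji each take ₹20,000.

Kenji receives ₹20,000.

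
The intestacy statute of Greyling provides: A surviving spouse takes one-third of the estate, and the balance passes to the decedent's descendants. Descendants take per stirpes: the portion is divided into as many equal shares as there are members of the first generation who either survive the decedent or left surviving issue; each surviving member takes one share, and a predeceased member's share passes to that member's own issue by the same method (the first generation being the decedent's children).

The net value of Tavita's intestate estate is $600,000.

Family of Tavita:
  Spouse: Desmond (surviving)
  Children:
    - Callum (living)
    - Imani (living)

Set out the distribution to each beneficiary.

Desmond: $200,000; Callum: $200,000; Imani: $200,000

Desmond takes one-third of $600,000 = $200,000. The remaining $400,000 passes to the descendants.
The descendants' portion ($400,000) is divided into 2 shares of $200,000: Callum and Imani each take $200,000.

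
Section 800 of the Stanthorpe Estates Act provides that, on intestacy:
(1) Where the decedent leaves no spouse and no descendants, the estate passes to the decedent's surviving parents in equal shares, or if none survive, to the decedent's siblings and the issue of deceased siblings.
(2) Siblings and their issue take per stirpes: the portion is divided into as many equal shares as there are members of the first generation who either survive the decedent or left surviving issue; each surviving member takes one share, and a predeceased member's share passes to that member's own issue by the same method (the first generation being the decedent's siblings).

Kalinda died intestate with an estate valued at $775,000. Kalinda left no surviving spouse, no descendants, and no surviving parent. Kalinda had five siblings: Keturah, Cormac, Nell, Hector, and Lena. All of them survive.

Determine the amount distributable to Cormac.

The entire $775,000 passes to the siblings and their issue.
That amount ($775,000) is divided into 5 shares of $155,000: Keturah, Cormac, Nell, Hector, and Lena each take $155,000.

Cormac receives $155,000.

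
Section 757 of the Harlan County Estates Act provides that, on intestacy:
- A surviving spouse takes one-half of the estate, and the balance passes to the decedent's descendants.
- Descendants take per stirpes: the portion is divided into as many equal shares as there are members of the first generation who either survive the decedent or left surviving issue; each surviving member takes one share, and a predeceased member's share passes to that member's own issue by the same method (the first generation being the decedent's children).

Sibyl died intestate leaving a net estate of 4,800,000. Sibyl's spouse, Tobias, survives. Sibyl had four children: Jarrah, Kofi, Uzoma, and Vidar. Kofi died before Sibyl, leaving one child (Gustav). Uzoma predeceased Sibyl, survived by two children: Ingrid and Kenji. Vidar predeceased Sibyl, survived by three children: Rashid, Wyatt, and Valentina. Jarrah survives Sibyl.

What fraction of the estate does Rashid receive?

Rashid receives 1/24 of the estate.

Tobias takes one-half of 4,800,000 = 2,400,000. The remaining 2,400,000 passes to the descendants.
The descendants' portion (2,400,000) is divided into 4 shares of 600,000: Jarrah takes 600,000; Kofi's 600,000 share passes to Kofi's issue; Uzoma's 600,000 share passes to Uzoma's issue; Vidar's 600,000 share passes to Vidar's issue.
Kofi's share (600,000) passes entirely to Gustav.
Uzoma's share (600,000) is divided into 2 shares of 300,000: Ingrid and Kenji each take 300,000.
Vidar's share (600,000) is divided into 3 shares of 200,000: Rashid, Wyatt, and Valentina each take 200,000.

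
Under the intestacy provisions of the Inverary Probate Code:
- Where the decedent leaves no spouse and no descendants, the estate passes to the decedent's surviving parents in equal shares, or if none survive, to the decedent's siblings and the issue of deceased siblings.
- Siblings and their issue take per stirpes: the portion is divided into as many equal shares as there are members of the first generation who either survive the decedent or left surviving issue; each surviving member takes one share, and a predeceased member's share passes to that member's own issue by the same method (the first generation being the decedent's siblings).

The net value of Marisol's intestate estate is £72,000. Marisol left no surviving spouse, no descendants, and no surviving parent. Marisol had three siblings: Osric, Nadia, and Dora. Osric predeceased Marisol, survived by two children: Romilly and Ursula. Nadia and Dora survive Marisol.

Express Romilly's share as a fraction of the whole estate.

The entire £72,000 passes to the siblings and their issue.
That amount (£72,000) is divided into 3 shares of £24,000: Nadia and Dora each take £24,000; Osric's £24,000 share passes to Osric's issue.
Osric's share (£24,000) is divided into 2 shares of £12,000: Romilly and Ursula each take £12,000.

Romilly receives 1/6 of the estate.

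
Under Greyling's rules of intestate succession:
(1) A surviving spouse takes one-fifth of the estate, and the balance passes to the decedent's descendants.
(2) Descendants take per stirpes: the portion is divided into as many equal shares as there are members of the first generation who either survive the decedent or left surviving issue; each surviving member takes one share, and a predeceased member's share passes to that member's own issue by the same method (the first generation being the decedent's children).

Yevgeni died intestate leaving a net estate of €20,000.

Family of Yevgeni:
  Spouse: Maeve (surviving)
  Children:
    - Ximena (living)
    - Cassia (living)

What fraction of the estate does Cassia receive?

Maeve takes one-fifth of €20,000 = €4,000. The remaining €16,000 passes to the descendants.
The descendants' portion (€16,000) is divided into 2 shares of €8,000: Ximena and Cassia each take €8,000.

Cassia receives 2/5 of the estate.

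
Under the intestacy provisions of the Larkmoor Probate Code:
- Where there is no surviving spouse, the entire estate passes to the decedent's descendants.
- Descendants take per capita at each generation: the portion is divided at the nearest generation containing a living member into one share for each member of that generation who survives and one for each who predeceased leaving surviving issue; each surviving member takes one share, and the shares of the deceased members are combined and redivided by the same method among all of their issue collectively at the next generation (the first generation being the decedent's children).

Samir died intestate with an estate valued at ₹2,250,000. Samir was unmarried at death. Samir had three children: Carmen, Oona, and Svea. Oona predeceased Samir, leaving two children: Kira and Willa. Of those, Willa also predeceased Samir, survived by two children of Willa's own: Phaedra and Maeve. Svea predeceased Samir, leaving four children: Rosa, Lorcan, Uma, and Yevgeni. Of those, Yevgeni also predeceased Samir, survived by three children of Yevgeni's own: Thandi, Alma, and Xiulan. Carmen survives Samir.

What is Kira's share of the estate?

The entire ₹2,250,000 passes to the descendants.
That amount (₹2,250,000) is divided at the children's generation into 3 shares of ₹750,000. Carmen takes ₹750,000. The 2 shares of the deceased (Oona and Svea) are combined into a pool of ₹1,500,000.
That pool (₹1,500,000) is divided at the grandchildren's generation into 6 shares of ₹250,000. Kira, Rosa, Lorcan, and Uma each take ₹250,000. The 2 shares of the deceased (Willa and Yevgeni) are combined into a pool of ₹500,000.
That pool (₹500,000) is divided at the great-grandchildren's generation equally among Phaedra, Maeve, Thandi, Alma, and Xiulan: ₹100,000 each.

Kira receives ₹250,000.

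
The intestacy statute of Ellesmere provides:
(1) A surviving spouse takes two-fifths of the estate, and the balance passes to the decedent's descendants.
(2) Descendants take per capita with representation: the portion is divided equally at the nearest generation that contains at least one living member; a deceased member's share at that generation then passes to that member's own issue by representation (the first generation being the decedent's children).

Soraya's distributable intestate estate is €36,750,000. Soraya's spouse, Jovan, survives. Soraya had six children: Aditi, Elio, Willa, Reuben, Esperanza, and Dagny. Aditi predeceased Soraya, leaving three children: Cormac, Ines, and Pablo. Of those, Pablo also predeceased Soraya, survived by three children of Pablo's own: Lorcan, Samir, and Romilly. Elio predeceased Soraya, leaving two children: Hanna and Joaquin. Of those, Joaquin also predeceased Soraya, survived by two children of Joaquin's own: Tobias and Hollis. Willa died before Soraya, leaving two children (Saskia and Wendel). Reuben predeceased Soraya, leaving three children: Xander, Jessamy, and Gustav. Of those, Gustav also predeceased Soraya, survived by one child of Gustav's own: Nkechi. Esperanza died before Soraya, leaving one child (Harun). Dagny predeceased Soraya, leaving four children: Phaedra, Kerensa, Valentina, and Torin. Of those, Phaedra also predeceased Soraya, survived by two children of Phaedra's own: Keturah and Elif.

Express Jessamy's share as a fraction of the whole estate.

Jessamy receives 1/25 of the estate.

Jovan takes two-fifths of €36,750,000 = €14,700,000. The remaining €22,050,000 passes to the descendants.
No child survives, so the initial division is made at the grandchildren's generation.
The descendants' portion (€22,050,000) is divided into 15 shares of €1,470,000: Cormac, Ines, Hanna, Saskia, Wendel, Xander, Jessamy, Harun, Kerensa, Valentina, and Torin each take €1,470,000; Pablo's €1,470,000 share passes to Pablo's issue; Joaquin's €1,470,000 share passes to Joaquin's issue; Gustav's €1,470,000 share passes to Gustav's issue; Phaedra's €1,470,000 share passes to Phaedra's issue.
Pablo's share (€1,470,000) is divided into 3 shares of €490,000: Lorcan, Samir, and Romilly each take €490,000.
Joaquin's share (€1,470,000) is divided into 2 shares of €735,000: Tobias and Hollis each take €735,000.
Gustav's share (€1,470,000) passes entirely to Nkechi.
Phaedra's share (€1,470,000) is divided into 2 shares of €735,000: Keturah and Elif each take €735,000.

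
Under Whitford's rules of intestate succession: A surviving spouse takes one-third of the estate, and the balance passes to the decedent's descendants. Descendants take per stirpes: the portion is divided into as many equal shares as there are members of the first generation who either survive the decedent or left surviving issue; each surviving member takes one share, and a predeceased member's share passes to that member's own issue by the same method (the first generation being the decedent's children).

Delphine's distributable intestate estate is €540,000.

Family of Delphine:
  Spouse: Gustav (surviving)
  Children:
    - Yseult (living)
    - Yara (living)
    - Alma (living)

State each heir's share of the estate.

Gustav takes one-third of €540,000 = €180,000. The remaining €360,000 passes to the descendants.
The descendants' portion (€360,000) is divided into 3 shares of €120,000: Yseult, Yara, and Alma each take €120,000.

Gustav: €180,000; Yseult: €120,000; Yara: €120,000; Alma: €120,000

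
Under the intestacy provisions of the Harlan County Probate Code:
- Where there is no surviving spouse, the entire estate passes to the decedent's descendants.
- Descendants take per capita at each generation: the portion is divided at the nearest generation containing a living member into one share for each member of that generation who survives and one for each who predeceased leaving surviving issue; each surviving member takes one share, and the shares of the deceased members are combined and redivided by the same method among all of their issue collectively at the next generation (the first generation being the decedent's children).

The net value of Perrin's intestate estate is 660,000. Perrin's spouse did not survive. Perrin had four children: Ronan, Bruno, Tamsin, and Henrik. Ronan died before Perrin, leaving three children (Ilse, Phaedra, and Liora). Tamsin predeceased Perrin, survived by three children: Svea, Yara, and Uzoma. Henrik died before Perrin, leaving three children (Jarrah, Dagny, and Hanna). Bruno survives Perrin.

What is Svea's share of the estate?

The entire 660,000 passes to the descendants.
That amount (660,000) is divided at the children's generation into 4 shares of 165,000. Bruno takes 165,000. The 3 shares of the deceased (Ronan, Tamsin, and Henrik) are combined into a pool of 495,000.
That pool (495,000) is divided at the grandchildren's generation equally among Ilse, Phaedra, Liora, Svea, Yara, Uzoma, Jarrah, Dagny, and Hanna: 55,000 each.

Svea receives 55,000.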